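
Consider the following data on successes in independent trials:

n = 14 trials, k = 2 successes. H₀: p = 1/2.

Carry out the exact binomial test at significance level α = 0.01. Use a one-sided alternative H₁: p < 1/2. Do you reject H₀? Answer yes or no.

Exact binomial: n=14, k=2, p₀=1/2=0.5000
P(X≤2) from Σ C(n,i)·p₀^i·(1−p₀)^(n−i)
p-value (one-sided, H₁ less) = 0.00647
At α=0.01: p < α → reject H₀

reject H₀: yes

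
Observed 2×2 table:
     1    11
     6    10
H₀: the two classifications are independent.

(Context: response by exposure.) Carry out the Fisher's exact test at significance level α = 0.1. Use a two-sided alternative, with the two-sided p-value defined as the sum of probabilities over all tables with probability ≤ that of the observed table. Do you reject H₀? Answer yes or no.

reject H₀: no

Margins: r₁=12, r₂=16, c₁=7, c₂=21, n=28
p_obs = C(12,1)·C(16,6)/C(28,7); sum pmf over tables with pmf ≤ p_obs
p-value (two-sided) = 0.18424
At α=0.1: p ≥ α → fail to reject H₀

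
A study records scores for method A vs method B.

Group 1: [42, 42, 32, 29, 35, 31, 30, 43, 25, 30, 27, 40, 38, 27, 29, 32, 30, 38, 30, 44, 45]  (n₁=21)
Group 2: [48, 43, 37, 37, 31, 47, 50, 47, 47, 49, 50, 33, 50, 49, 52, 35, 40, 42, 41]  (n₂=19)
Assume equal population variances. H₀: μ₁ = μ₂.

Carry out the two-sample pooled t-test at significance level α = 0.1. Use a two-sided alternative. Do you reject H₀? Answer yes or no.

x̄₁=34.238, s₁=6.355, n₁=21
x̄₂=43.579, s₂=6.501, n₂=19
s_p² = [20·6.355² + 18·6.501²]/38 = 41.2748
SE = √(s_p²·(1/21+1/19)) = 2.0342
t = (34.238−43.579)/2.0342 = -4.5920
df = 38
p-value (two-sided) = 0.00005
At α=0.1: p < α → reject H₀

reject H₀: yes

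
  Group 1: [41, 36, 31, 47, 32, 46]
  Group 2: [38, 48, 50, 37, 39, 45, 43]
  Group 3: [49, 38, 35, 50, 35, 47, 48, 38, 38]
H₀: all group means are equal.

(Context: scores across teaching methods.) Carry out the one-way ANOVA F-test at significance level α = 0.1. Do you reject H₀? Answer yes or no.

Group means [38.83, 42.86, 42.00], grand mean 41.409
SSB = Σnᵢ(x̄ᵢ−x̄)² = 57.628; SSW = ΣΣ(x−x̄ᵢ)² = 713.690
MSB = 57.628/2 = 28.8139; MSW = 713.690/19 = 37.5627
F = MSB/MSW = 0.7671
df = (2, 19)
p-value (upper-tail) = 0.47822
At α=0.1: p ≥ α → fail to reject H₀

reject H₀: no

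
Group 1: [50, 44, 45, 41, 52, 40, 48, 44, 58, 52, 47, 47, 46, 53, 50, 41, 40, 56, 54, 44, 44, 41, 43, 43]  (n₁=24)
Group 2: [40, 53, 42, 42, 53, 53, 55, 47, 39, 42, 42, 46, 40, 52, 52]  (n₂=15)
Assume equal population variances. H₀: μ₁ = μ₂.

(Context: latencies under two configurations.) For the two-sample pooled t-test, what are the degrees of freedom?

df = n₁ + n₂ − 2 = 24 + 15 − 2 = 37

degrees of freedom = 37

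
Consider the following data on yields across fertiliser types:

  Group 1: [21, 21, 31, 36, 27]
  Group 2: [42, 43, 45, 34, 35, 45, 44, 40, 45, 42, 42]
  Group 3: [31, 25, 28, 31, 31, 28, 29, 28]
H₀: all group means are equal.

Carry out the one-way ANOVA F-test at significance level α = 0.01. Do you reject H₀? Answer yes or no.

Group means [27.20, 41.55, 28.88], grand mean 34.333
SSB = Σnᵢ(x̄ᵢ−x̄)² = 1064.931; SSW = ΣΣ(x−x̄ᵢ)² = 346.402
MSB = 1064.931/2 = 532.4655; MSW = 346.402/21 = 16.4953
F = MSB/MSW = 32.2797
df = (2, 21)
p-value (upper-tail) = 0.00000
At α=0.01: p < α → reject H₀

reject H₀: yes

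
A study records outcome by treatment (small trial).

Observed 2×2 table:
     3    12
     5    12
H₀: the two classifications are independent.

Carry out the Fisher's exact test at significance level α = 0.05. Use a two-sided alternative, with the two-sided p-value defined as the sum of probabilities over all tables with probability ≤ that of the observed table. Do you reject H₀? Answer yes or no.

Margins: r₁=15, r₂=17, c₁=8, c₂=24, n=32
p_obs = C(15,3)·C(17,5)/C(32,8); sum pmf over tables with pmf ≤ p_obs
p-value (two-sided) = 0.69114
At α=0.05: p ≥ α → fail to reject H₀

reject H₀: no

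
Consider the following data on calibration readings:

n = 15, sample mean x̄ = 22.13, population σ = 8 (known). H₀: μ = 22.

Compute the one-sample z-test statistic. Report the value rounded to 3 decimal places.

test statistic = 0.063

SE = σ/√n = 8/√15 = 2.0656
z = (x̄−μ₀)/SE = (22.13−22)/2.0656 = 0.0629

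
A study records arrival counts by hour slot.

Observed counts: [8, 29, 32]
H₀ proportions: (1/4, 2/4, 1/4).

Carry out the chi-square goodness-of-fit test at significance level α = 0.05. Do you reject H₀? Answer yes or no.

reject H₀: yes

n = 69; E_i = n·p_i = [17.25, 34.50, 17.25]
χ² = (8−17.25)²/17.25 + (29−34.50)²/34.50 + (32−17.25)²/17.25 = 18.4493
df = 2
p-value (upper-tail) = 0.00010
At α=0.05: p < α → reject H₀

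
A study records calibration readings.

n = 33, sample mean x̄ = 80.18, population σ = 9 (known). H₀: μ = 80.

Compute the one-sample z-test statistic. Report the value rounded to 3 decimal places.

test statistic = 0.115

SE = σ/√n = 9/√33 = 1.5667
z = (x̄−μ₀)/SE = (80.18−80)/1.5667 = 0.1149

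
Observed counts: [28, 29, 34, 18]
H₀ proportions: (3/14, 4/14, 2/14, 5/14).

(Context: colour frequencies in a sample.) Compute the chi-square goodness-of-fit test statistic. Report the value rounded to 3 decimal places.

n = 109; E_i = n·p_i = [23.36, 31.14, 15.57, 38.93]
χ² = (28−23.36)²/23.36 + (29−31.14)²/31.14 + (34−15.57)²/15.57 + (18−38.93)²/38.93 = 34.1318
df = 3

test statistic = 34.132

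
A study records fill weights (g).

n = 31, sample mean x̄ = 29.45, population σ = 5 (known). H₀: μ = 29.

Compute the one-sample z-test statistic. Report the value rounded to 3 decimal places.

test statistic = 0.501

SE = σ/√n = 5/√31 = 0.8980
z = (x̄−μ₀)/SE = (29.45−29)/0.8980 = 0.5011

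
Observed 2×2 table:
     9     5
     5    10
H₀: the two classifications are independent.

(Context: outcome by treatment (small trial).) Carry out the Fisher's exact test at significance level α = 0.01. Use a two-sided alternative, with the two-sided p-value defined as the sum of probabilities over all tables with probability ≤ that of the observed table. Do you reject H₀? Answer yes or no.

Margins: r₁=14, r₂=15, c₁=14, c₂=15, n=29
p_obs = C(14,9)·C(15,5)/C(29,14); sum pmf over tables with pmf ≤ p_obs
p-value (two-sided) = 0.14311
At α=0.01: p ≥ α → fail to reject H₀

reject H₀: no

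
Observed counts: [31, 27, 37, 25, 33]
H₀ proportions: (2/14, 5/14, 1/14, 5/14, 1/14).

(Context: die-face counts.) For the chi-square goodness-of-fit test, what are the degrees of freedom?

df = k − 1 = 5 − 1 = 4

degrees of freedom = 4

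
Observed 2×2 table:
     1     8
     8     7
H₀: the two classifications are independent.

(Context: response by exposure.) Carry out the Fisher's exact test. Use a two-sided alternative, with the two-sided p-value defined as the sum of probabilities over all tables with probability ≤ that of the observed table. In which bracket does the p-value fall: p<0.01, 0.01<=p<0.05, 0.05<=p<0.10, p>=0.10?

Margins: r₁=9, r₂=15, c₁=9, c₂=15, n=24
p_obs = C(9,1)·C(15,8)/C(24,9); sum pmf over tables with pmf ≤ p_obs
p-value (two-sided) = 0.08035
→ bracket: 0.05<=p<0.10

p-value bracket: 0.05<=p<0.10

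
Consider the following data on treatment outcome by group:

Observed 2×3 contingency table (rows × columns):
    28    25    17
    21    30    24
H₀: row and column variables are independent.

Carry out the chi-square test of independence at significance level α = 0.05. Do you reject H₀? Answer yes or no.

Row totals [70, 75], col totals [49, 55, 41], n=145
χ² = (28−23.66)²/23.66 + (25−26.55)²/26.55 + (17−19.79)²/19.79 + (21−25.34)²/25.34 + (30−28.45)²/28.45 + (24−21.21)²/21.21 = 2.4802
df = 2
p-value (upper-tail) = 0.28935
At α=0.05: p ≥ α → fail to reject H₀

reject H₀: no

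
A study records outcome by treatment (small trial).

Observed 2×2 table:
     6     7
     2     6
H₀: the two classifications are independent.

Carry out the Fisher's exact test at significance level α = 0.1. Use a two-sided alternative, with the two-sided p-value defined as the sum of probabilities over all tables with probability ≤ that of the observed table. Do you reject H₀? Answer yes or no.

Margins: r₁=13, r₂=8, c₁=8, c₂=13, n=21
p_obs = C(13,6)·C(8,2)/C(21,8); sum pmf over tables with pmf ≤ p_obs
p-value (two-sided) = 0.39986
At α=0.1: p ≥ α → fail to reject H₀

reject H₀: no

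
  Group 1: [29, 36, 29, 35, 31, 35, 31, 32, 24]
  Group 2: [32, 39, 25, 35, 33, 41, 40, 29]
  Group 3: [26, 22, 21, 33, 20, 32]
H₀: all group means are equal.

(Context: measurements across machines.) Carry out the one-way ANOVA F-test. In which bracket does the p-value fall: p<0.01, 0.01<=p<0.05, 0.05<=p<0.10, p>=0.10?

p-value bracket: 0.01<=p<0.05

Group means [31.33, 34.25, 25.67], grand mean 30.870
SSB = Σnᵢ(x̄ᵢ−x̄)² = 255.775; SSW = ΣΣ(x−x̄ᵢ)² = 496.833
MSB = 255.775/2 = 127.8877; MSW = 496.833/20 = 24.8417
F = MSB/MSW = 5.1481
df = (2, 20)
p-value (upper-tail) = 0.01572
→ bracket: 0.01<=p<0.05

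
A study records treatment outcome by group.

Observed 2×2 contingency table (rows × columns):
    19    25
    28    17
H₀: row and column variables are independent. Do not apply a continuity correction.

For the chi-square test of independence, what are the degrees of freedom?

degrees of freedom = 1

df = (r−1)(c−1) = (2−1)·(2−1) = 1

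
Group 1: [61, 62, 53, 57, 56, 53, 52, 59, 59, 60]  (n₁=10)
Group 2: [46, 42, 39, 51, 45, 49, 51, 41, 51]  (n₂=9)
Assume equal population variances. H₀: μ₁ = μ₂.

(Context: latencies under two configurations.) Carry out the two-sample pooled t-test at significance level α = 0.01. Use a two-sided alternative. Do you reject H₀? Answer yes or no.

reject H₀: yes

x̄₁=57.200, s₁=3.584, n₁=10
x̄₂=46.111, s₂=4.676, n₂=9
s_p² = [9·3.584² + 8·4.676²]/17 = 17.0876
SE = √(s_p²·(1/10+1/9)) = 1.8993
t = (57.200−46.111)/1.8993 = 5.8384
df = 17
p-value (two-sided) = 0.00002
At α=0.01: p < α → reject H₀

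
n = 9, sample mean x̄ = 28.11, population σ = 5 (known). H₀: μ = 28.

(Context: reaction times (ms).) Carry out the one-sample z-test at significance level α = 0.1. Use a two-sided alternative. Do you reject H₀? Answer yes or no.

SE = σ/√n = 5/√9 = 1.6667
z = (x̄−μ₀)/SE = (28.11−28)/1.6667 = 0.0660
p-value (two-sided) = 0.94738
At α=0.1: p ≥ α → fail to reject H₀

reject H₀: no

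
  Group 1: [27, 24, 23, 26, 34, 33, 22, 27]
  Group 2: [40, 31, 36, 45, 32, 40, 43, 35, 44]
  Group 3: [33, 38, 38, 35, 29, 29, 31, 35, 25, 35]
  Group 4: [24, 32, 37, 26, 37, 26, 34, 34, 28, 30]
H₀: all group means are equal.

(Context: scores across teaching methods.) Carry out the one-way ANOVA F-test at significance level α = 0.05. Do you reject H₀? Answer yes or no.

Group means [27.00, 38.44, 32.80, 30.80], grand mean 32.378
SSB = Σnᵢ(x̄ᵢ−x̄)² = 589.280; SSW = ΣΣ(x−x̄ᵢ)² = 711.422
MSB = 589.280/3 = 196.4268; MSW = 711.422/33 = 21.5582
F = MSB/MSW = 9.1114
df = (3, 33)
p-value (upper-tail) = 0.00015
At α=0.05: p < α → reject H₀

reject H₀: yes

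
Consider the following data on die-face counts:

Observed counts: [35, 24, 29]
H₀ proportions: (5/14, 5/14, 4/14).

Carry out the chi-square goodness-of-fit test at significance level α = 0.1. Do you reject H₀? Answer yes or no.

reject H₀: no

n = 88; E_i = n·p_i = [31.43, 31.43, 25.14]
χ² = (35−31.43)²/31.43 + (24−31.43)²/31.43 + (29−25.14)²/25.14 = 2.7534
df = 2
p-value (upper-tail) = 0.25241
At α=0.1: p ≥ α → fail to reject H₀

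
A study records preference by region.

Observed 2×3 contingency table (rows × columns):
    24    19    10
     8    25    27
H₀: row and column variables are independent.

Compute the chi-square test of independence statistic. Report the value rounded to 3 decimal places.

test statistic = 16.258

Row totals [53, 60], col totals [32, 44, 37], n=113
χ² = (24−15.01)²/15.01 + (19−20.64)²/20.64 + (10−17.35)²/17.35 + (8−16.99)²/16.99 + (25−23.36)²/23.36 + (27−19.65)²/19.65 = 16.2578
df = 2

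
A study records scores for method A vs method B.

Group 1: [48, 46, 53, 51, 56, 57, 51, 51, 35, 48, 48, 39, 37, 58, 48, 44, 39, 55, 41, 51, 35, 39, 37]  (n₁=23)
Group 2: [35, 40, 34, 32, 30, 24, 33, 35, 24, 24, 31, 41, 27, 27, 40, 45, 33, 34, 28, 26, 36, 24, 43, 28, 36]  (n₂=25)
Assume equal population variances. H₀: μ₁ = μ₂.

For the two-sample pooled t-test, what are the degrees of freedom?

degrees of freedom = 46

df = n₁ + n₂ − 2 = 23 + 25 − 2 = 46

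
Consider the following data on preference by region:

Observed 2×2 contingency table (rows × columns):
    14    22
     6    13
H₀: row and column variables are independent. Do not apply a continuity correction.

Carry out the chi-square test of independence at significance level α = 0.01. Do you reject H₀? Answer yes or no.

reject H₀: no

Row totals [36, 19], col totals [20, 35], n=55
χ² = (14−13.09)²/13.09 + (22−22.91)²/22.91 + (6−6.91)²/6.91 + (13−12.09)²/12.09 = 0.2872
df = 1
p-value (upper-tail) = 0.59204
At α=0.01: p ≥ α → fail to reject H₀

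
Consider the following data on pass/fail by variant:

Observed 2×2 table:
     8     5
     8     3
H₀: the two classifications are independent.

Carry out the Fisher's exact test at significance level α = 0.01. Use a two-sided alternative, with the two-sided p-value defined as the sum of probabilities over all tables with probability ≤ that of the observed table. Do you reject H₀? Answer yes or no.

Margins: r₁=13, r₂=11, c₁=16, c₂=8, n=24
p_obs = C(13,8)·C(11,8)/C(24,16); sum pmf over tables with pmf ≤ p_obs
p-value (two-sided) = 0.67919
At α=0.01: p ≥ α → fail to reject H₀

reject H₀: no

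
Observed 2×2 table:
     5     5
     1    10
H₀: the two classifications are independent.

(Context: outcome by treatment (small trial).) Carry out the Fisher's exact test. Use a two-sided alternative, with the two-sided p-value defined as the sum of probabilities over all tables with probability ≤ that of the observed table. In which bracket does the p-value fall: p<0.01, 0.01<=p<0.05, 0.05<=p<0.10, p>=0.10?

Margins: r₁=10, r₂=11, c₁=6, c₂=15, n=21
p_obs = C(10,5)·C(11,1)/C(21,6); sum pmf over tables with pmf ≤ p_obs
p-value (two-sided) = 0.06347
→ bracket: 0.05<=p<0.10

p-value bracket: 0.05<=p<0.10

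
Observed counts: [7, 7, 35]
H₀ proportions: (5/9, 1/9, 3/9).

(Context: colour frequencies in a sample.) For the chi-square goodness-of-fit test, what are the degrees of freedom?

degrees of freedom = 2

df = k − 1 = 3 − 1 = 2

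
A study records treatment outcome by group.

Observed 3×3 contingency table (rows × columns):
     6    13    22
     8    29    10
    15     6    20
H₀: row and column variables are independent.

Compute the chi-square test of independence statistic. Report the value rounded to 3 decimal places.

Row totals [41, 47, 41], col totals [29, 48, 52], n=129
χ² = (6−9.22)²/9.22 + (13−15.26)²/15.26 + (22−16.53)²/16.53 + (8−10.57)²/10.57 + (29−17.49)²/17.49 + (10−18.95)²/18.95 + (15−9.22)²/9.22 + (6−15.26)²/15.26 + (20−16.53)²/16.53 = 25.6669
df = 4

test statistic = 25.667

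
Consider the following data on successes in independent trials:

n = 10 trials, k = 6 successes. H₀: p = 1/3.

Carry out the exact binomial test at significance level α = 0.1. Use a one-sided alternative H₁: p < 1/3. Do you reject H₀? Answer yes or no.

Exact binomial: n=10, k=6, p₀=1/3=0.3333
P(X≤6) from Σ C(n,i)·p₀^i·(1−p₀)^(n−i)
p-value (one-sided, H₁ less) = 0.98034
At α=0.1: p ≥ α → fail to reject H₀

reject H₀: no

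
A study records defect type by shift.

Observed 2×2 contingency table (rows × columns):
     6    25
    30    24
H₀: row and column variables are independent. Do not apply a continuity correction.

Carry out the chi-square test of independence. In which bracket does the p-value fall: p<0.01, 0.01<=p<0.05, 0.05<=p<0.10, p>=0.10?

p-value bracket: p<0.01

Row totals [31, 54], col totals [36, 49], n=85
χ² = (6−13.13)²/13.13 + (25−17.87)²/17.87 + (30−22.87)²/22.87 + (24−31.13)²/31.13 = 10.5709
df = 1
p-value (upper-tail) = 0.00115
→ bracket: p<0.01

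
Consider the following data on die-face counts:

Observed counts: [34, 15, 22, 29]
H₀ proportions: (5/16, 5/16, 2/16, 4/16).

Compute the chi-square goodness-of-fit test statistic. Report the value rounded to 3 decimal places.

n = 100; E_i = n·p_i = [31.25, 31.25, 12.50, 25.00]
χ² = (34−31.25)²/31.25 + (15−31.25)²/31.25 + (22−12.50)²/12.50 + (29−25.00)²/25.00 = 16.5520
df = 3

test statistic = 16.552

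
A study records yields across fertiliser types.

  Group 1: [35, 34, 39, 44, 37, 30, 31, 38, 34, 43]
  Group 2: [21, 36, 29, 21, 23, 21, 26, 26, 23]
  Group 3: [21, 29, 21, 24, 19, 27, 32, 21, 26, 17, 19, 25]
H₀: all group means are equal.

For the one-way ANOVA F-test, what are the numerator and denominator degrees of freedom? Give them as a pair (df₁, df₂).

degrees of freedom = [2, 28]

k = 3 groups, N = 31 total
df = (k−1, N−k) = (3−1, 31−3) = (2, 28)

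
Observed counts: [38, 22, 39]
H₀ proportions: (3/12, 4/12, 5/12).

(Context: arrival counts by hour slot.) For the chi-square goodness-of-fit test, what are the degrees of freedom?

degrees of freedom = 2

df = k − 1 = 3 − 1 = 2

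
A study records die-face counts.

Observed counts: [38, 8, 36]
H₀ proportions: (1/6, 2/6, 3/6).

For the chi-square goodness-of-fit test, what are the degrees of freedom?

df = k − 1 = 3 − 1 = 2

degrees of freedom = 2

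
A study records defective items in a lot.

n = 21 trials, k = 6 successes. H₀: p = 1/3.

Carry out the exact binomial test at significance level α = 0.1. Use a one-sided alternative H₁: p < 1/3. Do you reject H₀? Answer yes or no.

Exact binomial: n=21, k=6, p₀=1/3=0.3333
P(X≤6) from Σ C(n,i)·p₀^i·(1−p₀)^(n−i)
p-value (one-sided, H₁ less) = 0.41863
At α=0.1: p ≥ α → fail to reject H₀

reject H₀: no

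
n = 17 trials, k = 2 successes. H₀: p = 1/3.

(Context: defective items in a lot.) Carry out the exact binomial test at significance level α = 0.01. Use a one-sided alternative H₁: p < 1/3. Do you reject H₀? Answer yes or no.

Exact binomial: n=17, k=2, p₀=1/3=0.3333
P(X≤2) from Σ C(n,i)·p₀^i·(1−p₀)^(n−i)
p-value (one-sided, H₁ less) = 0.04415
At α=0.01: p ≥ α → fail to reject H₀

reject H₀: no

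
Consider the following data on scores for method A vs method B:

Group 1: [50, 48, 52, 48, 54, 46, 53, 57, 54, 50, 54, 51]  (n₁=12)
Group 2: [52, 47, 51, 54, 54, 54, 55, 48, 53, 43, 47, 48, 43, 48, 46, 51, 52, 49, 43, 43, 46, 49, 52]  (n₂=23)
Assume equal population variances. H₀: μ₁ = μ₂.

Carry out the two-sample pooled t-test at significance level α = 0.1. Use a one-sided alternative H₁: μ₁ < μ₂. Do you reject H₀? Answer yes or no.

x̄₁=51.417, s₁=3.175, n₁=12
x̄₂=49.043, s₂=3.902, n₂=23
s_p² = [11·3.175² + 22·3.902²]/33 = 13.5113
SE = √(s_p²·(1/12+1/23)) = 1.3090
t = (51.417−49.043)/1.3090 = 1.8130
df = 33
p-value (one-sided, H₁ less) = 0.96053
At α=0.1: p ≥ α → fail to reject H₀

reject H₀: no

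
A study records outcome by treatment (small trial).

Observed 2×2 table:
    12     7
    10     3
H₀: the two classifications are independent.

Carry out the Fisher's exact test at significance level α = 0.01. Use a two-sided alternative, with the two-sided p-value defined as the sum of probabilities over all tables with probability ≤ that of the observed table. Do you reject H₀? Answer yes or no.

reject H₀: no

Margins: r₁=19, r₂=13, c₁=22, c₂=10, n=32
p_obs = C(19,12)·C(13,10)/C(32,22); sum pmf over tables with pmf ≤ p_obs
p-value (two-sided) = 0.46732
At α=0.01: p ≥ α → fail to reject H₀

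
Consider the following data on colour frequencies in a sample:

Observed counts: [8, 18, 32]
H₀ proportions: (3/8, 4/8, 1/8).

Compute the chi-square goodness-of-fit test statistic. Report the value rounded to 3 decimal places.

n = 58; E_i = n·p_i = [21.75, 29.00, 7.25]
χ² = (8−21.75)²/21.75 + (18−29.00)²/29.00 + (32−7.25)²/7.25 = 97.3563
df = 2

test statistic = 97.356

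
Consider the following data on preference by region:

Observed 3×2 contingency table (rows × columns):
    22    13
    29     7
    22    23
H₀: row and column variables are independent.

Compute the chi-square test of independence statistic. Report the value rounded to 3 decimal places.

Row totals [35, 36, 45], col totals [73, 43], n=116
χ² = (22−22.03)²/22.03 + (13−12.97)²/12.97 + (29−22.66)²/22.66 + (7−13.34)²/13.34 + (22−28.32)²/28.32 + (23−16.68)²/16.68 = 8.5974
df = 2

test statistic = 8.597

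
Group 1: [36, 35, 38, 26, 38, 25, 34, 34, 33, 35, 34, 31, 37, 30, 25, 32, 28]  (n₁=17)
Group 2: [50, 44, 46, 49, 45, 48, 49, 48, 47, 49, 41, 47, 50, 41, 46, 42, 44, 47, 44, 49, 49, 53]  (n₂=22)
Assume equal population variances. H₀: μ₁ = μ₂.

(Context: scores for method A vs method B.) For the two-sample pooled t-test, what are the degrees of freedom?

df = n₁ + n₂ − 2 = 17 + 22 − 2 = 37

degrees of freedom = 37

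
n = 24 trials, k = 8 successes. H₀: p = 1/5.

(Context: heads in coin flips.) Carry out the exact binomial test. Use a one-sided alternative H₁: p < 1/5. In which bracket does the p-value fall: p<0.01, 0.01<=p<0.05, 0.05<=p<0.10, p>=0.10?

Exact binomial: n=24, k=8, p₀=1/5=0.2000
P(X≤8) from Σ C(n,i)·p₀^i·(1−p₀)^(n−i)
p-value (one-sided, H₁ less) = 0.96383
→ bracket: p>=0.10

p-value bracket: p>=0.10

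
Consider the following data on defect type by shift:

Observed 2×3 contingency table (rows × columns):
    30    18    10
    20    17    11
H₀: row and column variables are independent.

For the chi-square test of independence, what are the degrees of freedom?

df = (r−1)(c−1) = (2−1)·(3−1) = 2

degrees of freedom = 2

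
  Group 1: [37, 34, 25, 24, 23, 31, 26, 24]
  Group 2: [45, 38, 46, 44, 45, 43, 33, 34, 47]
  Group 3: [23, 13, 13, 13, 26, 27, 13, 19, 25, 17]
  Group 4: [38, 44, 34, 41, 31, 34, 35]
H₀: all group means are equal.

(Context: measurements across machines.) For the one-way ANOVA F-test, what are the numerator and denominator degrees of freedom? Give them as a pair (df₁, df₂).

degrees of freedom = [3, 30]

k = 4 groups, N = 34 total
df = (k−1, N−k) = (4−1, 34−4) = (3, 30)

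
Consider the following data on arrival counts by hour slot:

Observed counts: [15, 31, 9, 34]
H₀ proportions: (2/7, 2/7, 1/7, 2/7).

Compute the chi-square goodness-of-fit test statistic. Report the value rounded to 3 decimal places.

test statistic = 9.472

n = 89; E_i = n·p_i = [25.43, 25.43, 12.71, 25.43]
χ² = (15−25.43)²/25.43 + (31−25.43)²/25.43 + (9−12.71)²/12.71 + (34−25.43)²/25.43 = 9.4719
df = 3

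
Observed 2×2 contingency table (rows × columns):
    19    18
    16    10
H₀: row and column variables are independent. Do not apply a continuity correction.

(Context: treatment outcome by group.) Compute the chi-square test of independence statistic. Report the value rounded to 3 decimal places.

test statistic = 0.642

Row totals [37, 26], col totals [35, 28], n=63
χ² = (19−20.56)²/20.56 + (18−16.44)²/16.44 + (16−14.44)²/14.44 + (10−11.56)²/11.56 = 0.6418
df = 1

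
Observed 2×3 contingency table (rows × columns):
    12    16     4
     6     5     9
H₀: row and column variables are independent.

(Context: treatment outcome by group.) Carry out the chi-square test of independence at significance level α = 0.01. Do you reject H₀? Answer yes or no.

Row totals [32, 20], col totals [18, 21, 13], n=52
χ² = (12−11.08)²/11.08 + (16−12.92)²/12.92 + (4−8.00)²/8.00 + (6−6.92)²/6.92 + (5−8.08)²/8.08 + (9−5.00)²/5.00 = 7.3048
df = 2
p-value (upper-tail) = 0.02593
At α=0.01: p ≥ α → fail to reject H₀

reject H₀: no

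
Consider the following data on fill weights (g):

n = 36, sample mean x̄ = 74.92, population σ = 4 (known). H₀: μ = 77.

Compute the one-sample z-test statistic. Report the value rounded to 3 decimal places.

SE = σ/√n = 4/√36 = 0.6667
z = (x̄−μ₀)/SE = (74.92−77)/0.6667 = -3.1200

test statistic = -3.120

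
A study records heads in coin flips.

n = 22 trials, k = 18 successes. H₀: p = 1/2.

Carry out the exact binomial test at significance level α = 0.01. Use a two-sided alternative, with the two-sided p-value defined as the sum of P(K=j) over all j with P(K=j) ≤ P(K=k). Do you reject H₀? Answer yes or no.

reject H₀: yes

Exact binomial: n=22, k=18, p₀=1/2=0.5000
P(X=j) = C(n,j)·p₀^j·(1−p₀)^(n−j); p = Σ P(X=j) over j with P(X=j) ≤ P(X=18)
p-value (two-sided) = 0.00434
At α=0.01: p < α → reject H₀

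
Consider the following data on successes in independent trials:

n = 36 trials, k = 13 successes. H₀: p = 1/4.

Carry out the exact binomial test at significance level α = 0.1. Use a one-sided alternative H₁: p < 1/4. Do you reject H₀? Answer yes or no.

Exact binomial: n=36, k=13, p₀=1/4=0.2500
P(X≤13) from Σ C(n,i)·p₀^i·(1−p₀)^(n−i)
p-value (one-sided, H₁ less) = 0.95386
At α=0.1: p ≥ α → fail to reject H₀

reject H₀: no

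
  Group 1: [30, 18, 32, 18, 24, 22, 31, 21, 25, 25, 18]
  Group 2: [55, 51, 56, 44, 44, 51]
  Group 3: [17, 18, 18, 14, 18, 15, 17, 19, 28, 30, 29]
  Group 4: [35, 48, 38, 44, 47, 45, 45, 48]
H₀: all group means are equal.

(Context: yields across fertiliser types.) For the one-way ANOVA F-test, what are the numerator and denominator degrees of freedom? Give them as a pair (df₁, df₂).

degrees of freedom = [3, 32]

k = 4 groups, N = 36 total
df = (k−1, N−k) = (4−1, 36−4) = (3, 32)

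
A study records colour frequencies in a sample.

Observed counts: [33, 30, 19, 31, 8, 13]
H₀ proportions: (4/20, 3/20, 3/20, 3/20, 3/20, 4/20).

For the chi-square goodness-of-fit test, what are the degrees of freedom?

df = k − 1 = 6 − 1 = 5

degrees of freedom = 5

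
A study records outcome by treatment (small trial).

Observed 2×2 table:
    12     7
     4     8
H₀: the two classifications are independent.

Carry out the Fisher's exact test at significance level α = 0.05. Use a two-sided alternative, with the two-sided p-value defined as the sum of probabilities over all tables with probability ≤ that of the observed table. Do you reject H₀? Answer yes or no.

reject H₀: no

Margins: r₁=19, r₂=12, c₁=16, c₂=15, n=31
p_obs = C(19,12)·C(12,4)/C(31,16); sum pmf over tables with pmf ≤ p_obs
p-value (two-sided) = 0.14888
At α=0.05: p ≥ α → fail to reject H₀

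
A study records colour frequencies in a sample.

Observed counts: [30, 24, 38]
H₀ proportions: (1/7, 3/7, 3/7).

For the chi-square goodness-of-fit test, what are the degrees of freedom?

df = k − 1 = 3 − 1 = 2

degrees of freedom = 2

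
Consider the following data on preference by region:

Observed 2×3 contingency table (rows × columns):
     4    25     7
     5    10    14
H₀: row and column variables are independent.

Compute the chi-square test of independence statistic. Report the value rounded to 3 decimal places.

Row totals [36, 29], col totals [9, 35, 21], n=65
χ² = (4−4.98)²/4.98 + (25−19.38)²/19.38 + (7−11.63)²/11.63 + (5−4.02)²/4.02 + (10−15.62)²/15.62 + (14−9.37)²/9.37 = 8.2144
df = 2

test statistic = 8.214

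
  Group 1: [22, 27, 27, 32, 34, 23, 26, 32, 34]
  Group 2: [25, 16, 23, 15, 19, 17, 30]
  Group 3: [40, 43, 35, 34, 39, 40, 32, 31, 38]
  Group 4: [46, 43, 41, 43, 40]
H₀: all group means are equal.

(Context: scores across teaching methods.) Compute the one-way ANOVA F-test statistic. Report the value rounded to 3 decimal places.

Group means [28.56, 20.71, 36.89, 42.60], grand mean 31.567
SSB = Σnᵢ(x̄ᵢ−x̄)² = 1769.627; SSW = ΣΣ(x−x̄ᵢ)² = 503.740
MSB = 1769.627/3 = 589.8757; MSW = 503.740/26 = 19.3746
F = MSB/MSW = 30.4458
df = (3, 26)

test statistic = 30.446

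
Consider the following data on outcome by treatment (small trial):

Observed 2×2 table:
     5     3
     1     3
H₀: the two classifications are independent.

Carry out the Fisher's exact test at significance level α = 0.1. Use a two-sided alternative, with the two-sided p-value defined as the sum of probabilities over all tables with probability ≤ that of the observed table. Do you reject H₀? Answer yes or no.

Margins: r₁=8, r₂=4, c₁=6, c₂=6, n=12
p_obs = C(8,5)·C(4,1)/C(12,6); sum pmf over tables with pmf ≤ p_obs
p-value (two-sided) = 0.54545
At α=0.1: p ≥ α → fail to reject H₀

reject H₀: no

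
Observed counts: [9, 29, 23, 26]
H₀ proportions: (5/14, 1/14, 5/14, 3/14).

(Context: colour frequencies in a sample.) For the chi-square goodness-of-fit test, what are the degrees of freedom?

df = k − 1 = 4 − 1 = 3

degrees of freedom = 3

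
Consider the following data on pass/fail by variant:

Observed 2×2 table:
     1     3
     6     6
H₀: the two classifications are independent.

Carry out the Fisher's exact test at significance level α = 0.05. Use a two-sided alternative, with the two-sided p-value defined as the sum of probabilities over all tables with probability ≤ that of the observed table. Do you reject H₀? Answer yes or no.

reject H₀: no

Margins: r₁=4, r₂=12, c₁=7, c₂=9, n=16
p_obs = C(4,1)·C(12,6)/C(16,7); sum pmf over tables with pmf ≤ p_obs
p-value (two-sided) = 0.58462
At α=0.05: p ≥ α → fail to reject H₀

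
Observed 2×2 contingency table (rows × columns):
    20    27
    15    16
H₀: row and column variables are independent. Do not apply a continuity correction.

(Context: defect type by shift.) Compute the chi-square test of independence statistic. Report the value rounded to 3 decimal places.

Row totals [47, 31], col totals [35, 43], n=78
χ² = (20−21.09)²/21.09 + (27−25.91)²/25.91 + (15−13.91)²/13.91 + (16−17.09)²/17.09 = 0.2570
df = 1

test statistic = 0.257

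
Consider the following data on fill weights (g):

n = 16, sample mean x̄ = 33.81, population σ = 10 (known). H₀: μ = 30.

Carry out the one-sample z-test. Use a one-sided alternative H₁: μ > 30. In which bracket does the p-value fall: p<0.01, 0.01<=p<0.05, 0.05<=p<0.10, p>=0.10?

SE = σ/√n = 10/√16 = 2.5000
z = (x̄−μ₀)/SE = (33.81−30)/2.5000 = 1.5240
p-value (one-sided, H₁ greater) = 0.06375
→ bracket: 0.05<=p<0.10

p-value bracket: 0.05<=p<0.10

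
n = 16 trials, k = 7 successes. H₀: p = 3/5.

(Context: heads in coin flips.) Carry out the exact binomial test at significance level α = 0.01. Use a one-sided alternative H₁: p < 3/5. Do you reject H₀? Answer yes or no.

Exact binomial: n=16, k=7, p₀=3/5=0.6000
P(X≤7) from Σ C(n,i)·p₀^i·(1−p₀)^(n−i)
p-value (one-sided, H₁ less) = 0.14227
At α=0.01: p ≥ α → fail to reject H₀

reject H₀: no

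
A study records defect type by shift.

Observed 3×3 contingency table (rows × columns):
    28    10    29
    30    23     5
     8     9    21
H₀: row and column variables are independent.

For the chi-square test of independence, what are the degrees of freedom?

degrees of freedom = 4

df = (r−1)(c−1) = (3−1)·(3−1) = 4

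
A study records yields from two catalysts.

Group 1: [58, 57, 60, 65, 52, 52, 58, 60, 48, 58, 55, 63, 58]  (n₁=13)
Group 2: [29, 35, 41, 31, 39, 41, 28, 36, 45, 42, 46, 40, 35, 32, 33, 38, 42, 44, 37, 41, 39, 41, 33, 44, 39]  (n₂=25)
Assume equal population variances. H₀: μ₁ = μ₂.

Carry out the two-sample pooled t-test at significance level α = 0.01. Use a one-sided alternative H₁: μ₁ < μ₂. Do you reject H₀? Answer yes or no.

reject H₀: no

x̄₁=57.231, s₁=4.622, n₁=13
x̄₂=38.040, s₂=4.996, n₂=25
s_p² = [12·4.622² + 24·4.996²]/36 = 23.7574
SE = √(s_p²·(1/13+1/25)) = 1.6667
t = (57.231−38.040)/1.6667 = 11.5144
df = 36
p-value (one-sided, H₁ less) = 1.00000
At α=0.01: p ≥ α → fail to reject H₀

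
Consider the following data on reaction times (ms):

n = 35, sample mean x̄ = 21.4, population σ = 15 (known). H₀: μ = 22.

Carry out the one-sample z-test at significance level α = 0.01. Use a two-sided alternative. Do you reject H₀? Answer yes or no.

SE = σ/√n = 15/√35 = 2.5355
z = (x̄−μ₀)/SE = (21.4−22)/2.5355 = -0.2366
p-value (two-sided) = 0.81293
At α=0.01: p ≥ α → fail to reject H₀

reject H₀: no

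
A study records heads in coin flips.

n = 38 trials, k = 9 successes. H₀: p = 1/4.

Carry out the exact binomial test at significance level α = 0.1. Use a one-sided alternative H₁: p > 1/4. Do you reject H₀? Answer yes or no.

Exact binomial: n=38, k=9, p₀=1/4=0.2500
P(X≥9) from Σ C(n,i)·p₀^i·(1−p₀)^(n−i)
p-value (one-sided, H₁ greater) = 0.63542
At α=0.1: p ≥ α → fail to reject H₀

reject H₀: no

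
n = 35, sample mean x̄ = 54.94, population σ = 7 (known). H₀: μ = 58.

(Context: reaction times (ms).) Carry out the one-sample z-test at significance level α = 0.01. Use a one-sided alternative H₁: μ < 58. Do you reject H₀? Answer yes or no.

reject H₀: yes

SE = σ/√n = 7/√35 = 1.1832
z = (x̄−μ₀)/SE = (54.94−58)/1.1832 = -2.5862
p-value (one-sided, H₁ less) = 0.00485
At α=0.01: p < α → reject H₀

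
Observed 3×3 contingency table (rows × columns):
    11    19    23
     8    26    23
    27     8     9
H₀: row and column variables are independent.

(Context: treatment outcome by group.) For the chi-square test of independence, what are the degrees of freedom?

degrees of freedom = 4

df = (r−1)(c−1) = (3−1)·(3−1) = 4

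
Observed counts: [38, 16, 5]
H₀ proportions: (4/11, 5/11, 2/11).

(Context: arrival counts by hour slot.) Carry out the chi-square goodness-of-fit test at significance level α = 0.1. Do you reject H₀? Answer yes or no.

n = 59; E_i = n·p_i = [21.45, 26.82, 10.73]
χ² = (38−21.45)²/21.45 + (16−26.82)²/26.82 + (5−10.73)²/10.73 = 20.1814
df = 2
p-value (upper-tail) = 0.00004
At α=0.1: p < α → reject H₀

reject H₀: yes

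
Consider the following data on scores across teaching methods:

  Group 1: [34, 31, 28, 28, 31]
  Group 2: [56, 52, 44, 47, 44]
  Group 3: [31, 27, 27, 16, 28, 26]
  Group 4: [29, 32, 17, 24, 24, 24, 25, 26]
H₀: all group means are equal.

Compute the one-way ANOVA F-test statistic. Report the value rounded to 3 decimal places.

test statistic = 33.072

Group means [30.40, 48.60, 25.83, 25.12], grand mean 31.292
SSB = Σnᵢ(x̄ᵢ−x̄)² = 1984.850; SSW = ΣΣ(x−x̄ᵢ)² = 400.108
MSB = 1984.850/3 = 661.6167; MSW = 400.108/20 = 20.0054
F = MSB/MSW = 33.0719
df = (3, 20)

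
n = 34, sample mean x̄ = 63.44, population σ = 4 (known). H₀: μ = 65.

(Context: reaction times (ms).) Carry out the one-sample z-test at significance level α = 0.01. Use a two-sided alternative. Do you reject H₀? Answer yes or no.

reject H₀: no

SE = σ/√n = 4/√34 = 0.6860
z = (x̄−μ₀)/SE = (63.44−65)/0.6860 = -2.2741
p-value (two-sided) = 0.02296
At α=0.01: p ≥ α → fail to reject H₀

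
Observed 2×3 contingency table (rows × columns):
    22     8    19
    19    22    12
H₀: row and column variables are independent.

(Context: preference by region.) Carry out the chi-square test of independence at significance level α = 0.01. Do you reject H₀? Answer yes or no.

reject H₀: no

Row totals [49, 53], col totals [41, 30, 31], n=102
χ² = (22−19.70)²/19.70 + (8−14.41)²/14.41 + (19−14.89)²/14.89 + (19−21.30)²/21.30 + (22−15.59)²/15.59 + (12−16.11)²/16.11 = 8.1892
df = 2
p-value (upper-tail) = 0.01666
At α=0.01: p ≥ α → fail to reject H₀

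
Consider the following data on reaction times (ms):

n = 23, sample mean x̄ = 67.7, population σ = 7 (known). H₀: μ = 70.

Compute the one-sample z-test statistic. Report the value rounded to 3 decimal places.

SE = σ/√n = 7/√23 = 1.4596
z = (x̄−μ₀)/SE = (67.7−70)/1.4596 = -1.5758

test statistic = -1.576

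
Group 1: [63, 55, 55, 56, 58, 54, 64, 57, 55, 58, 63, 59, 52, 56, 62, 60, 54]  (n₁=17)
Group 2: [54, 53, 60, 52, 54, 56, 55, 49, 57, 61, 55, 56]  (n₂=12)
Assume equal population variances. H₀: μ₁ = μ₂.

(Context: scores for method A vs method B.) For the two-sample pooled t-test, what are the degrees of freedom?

degrees of freedom = 27

df = n₁ + n₂ − 2 = 17 + 12 − 2 = 27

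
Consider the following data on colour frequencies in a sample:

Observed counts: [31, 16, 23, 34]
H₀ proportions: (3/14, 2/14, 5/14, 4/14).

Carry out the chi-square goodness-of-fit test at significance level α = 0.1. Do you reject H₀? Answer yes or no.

reject H₀: yes

n = 104; E_i = n·p_i = [22.29, 14.86, 37.14, 29.71]
χ² = (31−22.29)²/22.29 + (16−14.86)²/14.86 + (23−37.14)²/37.14 + (34−29.71)²/29.71 = 9.4987
df = 3
p-value (upper-tail) = 0.02335
At α=0.1: p < α → reject H₀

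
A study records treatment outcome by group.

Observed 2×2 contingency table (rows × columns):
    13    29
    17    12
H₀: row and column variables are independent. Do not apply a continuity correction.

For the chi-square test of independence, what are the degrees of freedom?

df = (r−1)(c−1) = (2−1)·(2−1) = 1

degrees of freedom = 1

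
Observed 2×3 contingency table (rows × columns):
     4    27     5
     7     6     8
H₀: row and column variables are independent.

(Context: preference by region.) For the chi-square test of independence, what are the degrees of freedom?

df = (r−1)(c−1) = (2−1)·(3−1) = 2

degrees of freedom = 2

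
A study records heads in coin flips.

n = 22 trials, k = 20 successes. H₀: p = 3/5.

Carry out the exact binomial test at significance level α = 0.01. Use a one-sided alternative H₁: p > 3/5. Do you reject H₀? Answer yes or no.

reject H₀: yes

Exact binomial: n=22, k=20, p₀=3/5=0.6000
P(X≥20) from Σ C(n,i)·p₀^i·(1−p₀)^(n−i)
p-value (one-sided, H₁ greater) = 0.00156
At α=0.01: p < α → reject H₀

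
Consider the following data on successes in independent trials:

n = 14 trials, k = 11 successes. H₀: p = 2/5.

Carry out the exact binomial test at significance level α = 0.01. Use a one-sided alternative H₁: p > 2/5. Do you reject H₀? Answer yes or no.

reject H₀: yes

Exact binomial: n=14, k=11, p₀=2/5=0.4000
P(X≥11) from Σ C(n,i)·p₀^i·(1−p₀)^(n−i)
p-value (one-sided, H₁ greater) = 0.00391
At α=0.01: p < α → reject H₀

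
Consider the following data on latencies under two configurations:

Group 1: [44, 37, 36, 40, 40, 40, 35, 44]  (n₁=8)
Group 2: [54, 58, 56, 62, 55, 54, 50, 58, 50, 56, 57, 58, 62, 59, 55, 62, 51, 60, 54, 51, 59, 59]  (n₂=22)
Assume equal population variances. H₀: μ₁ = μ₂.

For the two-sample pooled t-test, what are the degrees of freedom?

degrees of freedom = 28

df = n₁ + n₂ − 2 = 8 + 22 − 2 = 28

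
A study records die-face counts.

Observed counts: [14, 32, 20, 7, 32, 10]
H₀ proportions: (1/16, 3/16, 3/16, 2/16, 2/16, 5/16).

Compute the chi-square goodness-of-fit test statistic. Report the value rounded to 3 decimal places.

n = 115; E_i = n·p_i = [7.19, 21.56, 21.56, 14.38, 14.38, 35.94]
χ² = (14−7.19)²/7.19 + (32−21.56)²/21.56 + (20−21.56)²/21.56 + (7−14.38)²/14.38 + (32−14.38)²/14.38 + (10−35.94)²/35.94 = 55.7362
df = 5

test statistic = 55.736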